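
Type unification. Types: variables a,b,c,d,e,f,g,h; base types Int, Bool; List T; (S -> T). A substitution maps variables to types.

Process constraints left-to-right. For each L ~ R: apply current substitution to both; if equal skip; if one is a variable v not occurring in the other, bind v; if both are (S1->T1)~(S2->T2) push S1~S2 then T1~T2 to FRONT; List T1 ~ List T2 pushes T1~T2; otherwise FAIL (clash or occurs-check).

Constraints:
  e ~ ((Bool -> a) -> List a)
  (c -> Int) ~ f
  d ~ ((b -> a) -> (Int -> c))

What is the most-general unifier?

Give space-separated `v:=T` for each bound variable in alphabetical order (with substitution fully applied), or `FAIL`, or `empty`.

step 1: unify e ~ ((Bool -> a) -> List a)  [subst: {-} | 2 pending]
  bind e := ((Bool -> a) -> List a)
step 2: unify (c -> Int) ~ f  [subst: {e:=((Bool -> a) -> List a)} | 1 pending]
  bind f := (c -> Int)
step 3: unify d ~ ((b -> a) -> (Int -> c))  [subst: {e:=((Bool -> a) -> List a), f:=(c -> Int)} | 0 pending]
  bind d := ((b -> a) -> (Int -> c))

Answer: d:=((b -> a) -> (Int -> c)) e:=((Bool -> a) -> List a) f:=(c -> Int)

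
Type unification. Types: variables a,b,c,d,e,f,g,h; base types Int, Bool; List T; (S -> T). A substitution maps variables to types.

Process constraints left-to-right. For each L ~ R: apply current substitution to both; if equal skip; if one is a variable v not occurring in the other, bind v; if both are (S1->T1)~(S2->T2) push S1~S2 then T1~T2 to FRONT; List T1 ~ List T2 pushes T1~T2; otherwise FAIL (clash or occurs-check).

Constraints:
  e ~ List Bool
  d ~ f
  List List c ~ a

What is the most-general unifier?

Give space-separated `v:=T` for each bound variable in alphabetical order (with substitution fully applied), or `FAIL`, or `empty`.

step 1: unify e ~ List Bool  [subst: {-} | 2 pending]
  bind e := List Bool
step 2: unify d ~ f  [subst: {e:=List Bool} | 1 pending]
  bind d := f
step 3: unify List List c ~ a  [subst: {e:=List Bool, d:=f} | 0 pending]
  bind a := List List c

Answer: a:=List List c d:=f e:=List Bool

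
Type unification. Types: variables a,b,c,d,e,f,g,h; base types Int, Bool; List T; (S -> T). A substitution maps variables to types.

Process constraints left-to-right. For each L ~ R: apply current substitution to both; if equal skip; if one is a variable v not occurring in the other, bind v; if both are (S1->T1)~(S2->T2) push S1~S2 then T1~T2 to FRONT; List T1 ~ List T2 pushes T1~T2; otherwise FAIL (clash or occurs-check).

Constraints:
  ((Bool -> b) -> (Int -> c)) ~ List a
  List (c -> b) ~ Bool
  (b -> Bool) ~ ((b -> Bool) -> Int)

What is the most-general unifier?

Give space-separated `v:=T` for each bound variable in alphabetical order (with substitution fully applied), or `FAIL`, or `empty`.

Answer: FAIL

Derivation:
step 1: unify ((Bool -> b) -> (Int -> c)) ~ List a  [subst: {-} | 2 pending]
  clash: ((Bool -> b) -> (Int -> c)) vs List a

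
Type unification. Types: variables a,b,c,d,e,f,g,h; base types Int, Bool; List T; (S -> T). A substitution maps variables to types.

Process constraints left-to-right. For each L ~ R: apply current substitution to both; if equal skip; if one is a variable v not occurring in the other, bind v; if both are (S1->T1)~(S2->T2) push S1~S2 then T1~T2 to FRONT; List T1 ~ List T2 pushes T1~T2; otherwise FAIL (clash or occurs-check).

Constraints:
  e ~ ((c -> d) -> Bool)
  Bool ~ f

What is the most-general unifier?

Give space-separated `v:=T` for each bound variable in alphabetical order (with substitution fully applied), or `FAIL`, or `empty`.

Answer: e:=((c -> d) -> Bool) f:=Bool

Derivation:
step 1: unify e ~ ((c -> d) -> Bool)  [subst: {-} | 1 pending]
  bind e := ((c -> d) -> Bool)
step 2: unify Bool ~ f  [subst: {e:=((c -> d) -> Bool)} | 0 pending]
  bind f := Bool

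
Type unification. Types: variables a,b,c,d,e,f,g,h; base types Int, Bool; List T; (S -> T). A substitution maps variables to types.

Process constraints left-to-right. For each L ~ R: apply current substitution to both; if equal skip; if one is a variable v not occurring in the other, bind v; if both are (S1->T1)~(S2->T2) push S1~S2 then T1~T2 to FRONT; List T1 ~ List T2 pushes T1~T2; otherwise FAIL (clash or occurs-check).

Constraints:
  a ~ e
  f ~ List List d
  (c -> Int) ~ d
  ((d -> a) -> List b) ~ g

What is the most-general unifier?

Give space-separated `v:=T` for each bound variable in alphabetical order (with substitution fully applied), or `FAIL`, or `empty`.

step 1: unify a ~ e  [subst: {-} | 3 pending]
  bind a := e
step 2: unify f ~ List List d  [subst: {a:=e} | 2 pending]
  bind f := List List d
step 3: unify (c -> Int) ~ d  [subst: {a:=e, f:=List List d} | 1 pending]
  bind d := (c -> Int)
step 4: unify (((c -> Int) -> e) -> List b) ~ g  [subst: {a:=e, f:=List List d, d:=(c -> Int)} | 0 pending]
  bind g := (((c -> Int) -> e) -> List b)

Answer: a:=e d:=(c -> Int) f:=List List (c -> Int) g:=(((c -> Int) -> e) -> List b)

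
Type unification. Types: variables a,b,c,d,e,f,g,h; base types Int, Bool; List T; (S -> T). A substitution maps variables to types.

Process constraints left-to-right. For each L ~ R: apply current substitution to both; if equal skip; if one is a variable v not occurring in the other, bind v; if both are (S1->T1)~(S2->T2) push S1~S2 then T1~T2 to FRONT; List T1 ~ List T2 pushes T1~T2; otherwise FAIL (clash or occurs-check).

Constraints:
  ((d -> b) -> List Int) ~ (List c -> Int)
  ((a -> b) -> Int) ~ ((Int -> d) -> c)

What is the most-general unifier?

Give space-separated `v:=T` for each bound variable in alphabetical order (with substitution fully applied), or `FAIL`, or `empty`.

Answer: FAIL

Derivation:
step 1: unify ((d -> b) -> List Int) ~ (List c -> Int)  [subst: {-} | 1 pending]
  -> decompose arrow: push (d -> b)~List c, List Int~Int
step 2: unify (d -> b) ~ List c  [subst: {-} | 2 pending]
  clash: (d -> b) vs List c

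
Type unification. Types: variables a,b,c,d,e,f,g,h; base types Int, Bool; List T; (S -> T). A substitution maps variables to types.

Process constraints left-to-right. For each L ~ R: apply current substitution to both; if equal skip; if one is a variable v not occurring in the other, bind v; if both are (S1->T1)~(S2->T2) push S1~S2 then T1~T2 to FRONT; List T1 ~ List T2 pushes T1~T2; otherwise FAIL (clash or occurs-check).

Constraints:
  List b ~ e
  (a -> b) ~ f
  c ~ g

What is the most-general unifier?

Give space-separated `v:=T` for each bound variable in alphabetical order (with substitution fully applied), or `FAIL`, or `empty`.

Answer: c:=g e:=List b f:=(a -> b)

Derivation:
step 1: unify List b ~ e  [subst: {-} | 2 pending]
  bind e := List b
step 2: unify (a -> b) ~ f  [subst: {e:=List b} | 1 pending]
  bind f := (a -> b)
step 3: unify c ~ g  [subst: {e:=List b, f:=(a -> b)} | 0 pending]
  bind c := g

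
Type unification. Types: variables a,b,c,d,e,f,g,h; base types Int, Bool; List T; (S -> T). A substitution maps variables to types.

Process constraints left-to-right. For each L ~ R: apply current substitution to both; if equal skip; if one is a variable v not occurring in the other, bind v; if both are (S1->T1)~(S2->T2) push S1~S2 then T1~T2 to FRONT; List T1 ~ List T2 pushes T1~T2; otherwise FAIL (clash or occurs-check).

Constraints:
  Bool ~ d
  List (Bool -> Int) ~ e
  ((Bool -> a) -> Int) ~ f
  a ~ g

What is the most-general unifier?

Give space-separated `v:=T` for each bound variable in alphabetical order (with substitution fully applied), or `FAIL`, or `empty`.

step 1: unify Bool ~ d  [subst: {-} | 3 pending]
  bind d := Bool
step 2: unify List (Bool -> Int) ~ e  [subst: {d:=Bool} | 2 pending]
  bind e := List (Bool -> Int)
step 3: unify ((Bool -> a) -> Int) ~ f  [subst: {d:=Bool, e:=List (Bool -> Int)} | 1 pending]
  bind f := ((Bool -> a) -> Int)
step 4: unify a ~ g  [subst: {d:=Bool, e:=List (Bool -> Int), f:=((Bool -> a) -> Int)} | 0 pending]
  bind a := g

Answer: a:=g d:=Bool e:=List (Bool -> Int) f:=((Bool -> g) -> Int)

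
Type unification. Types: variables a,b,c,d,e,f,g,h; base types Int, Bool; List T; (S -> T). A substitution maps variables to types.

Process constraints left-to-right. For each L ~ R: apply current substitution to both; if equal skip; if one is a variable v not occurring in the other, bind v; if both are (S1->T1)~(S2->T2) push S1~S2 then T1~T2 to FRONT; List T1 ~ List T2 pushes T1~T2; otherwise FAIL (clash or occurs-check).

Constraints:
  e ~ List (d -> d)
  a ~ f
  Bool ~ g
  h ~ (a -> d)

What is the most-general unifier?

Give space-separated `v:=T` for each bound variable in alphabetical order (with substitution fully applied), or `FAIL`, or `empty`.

step 1: unify e ~ List (d -> d)  [subst: {-} | 3 pending]
  bind e := List (d -> d)
step 2: unify a ~ f  [subst: {e:=List (d -> d)} | 2 pending]
  bind a := f
step 3: unify Bool ~ g  [subst: {e:=List (d -> d), a:=f} | 1 pending]
  bind g := Bool
step 4: unify h ~ (f -> d)  [subst: {e:=List (d -> d), a:=f, g:=Bool} | 0 pending]
  bind h := (f -> d)

Answer: a:=f e:=List (d -> d) g:=Bool h:=(f -> d)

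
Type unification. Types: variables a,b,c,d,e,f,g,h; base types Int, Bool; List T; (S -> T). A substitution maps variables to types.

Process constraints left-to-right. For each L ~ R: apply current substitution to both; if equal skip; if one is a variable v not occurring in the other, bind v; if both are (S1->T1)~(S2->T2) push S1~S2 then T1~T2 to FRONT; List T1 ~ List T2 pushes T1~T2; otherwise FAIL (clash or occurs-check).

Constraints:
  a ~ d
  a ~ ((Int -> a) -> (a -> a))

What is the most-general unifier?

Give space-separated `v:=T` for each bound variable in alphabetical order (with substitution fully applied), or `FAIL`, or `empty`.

Answer: FAIL

Derivation:
step 1: unify a ~ d  [subst: {-} | 1 pending]
  bind a := d
step 2: unify d ~ ((Int -> d) -> (d -> d))  [subst: {a:=d} | 0 pending]
  occurs-check fail: d in ((Int -> d) -> (d -> d))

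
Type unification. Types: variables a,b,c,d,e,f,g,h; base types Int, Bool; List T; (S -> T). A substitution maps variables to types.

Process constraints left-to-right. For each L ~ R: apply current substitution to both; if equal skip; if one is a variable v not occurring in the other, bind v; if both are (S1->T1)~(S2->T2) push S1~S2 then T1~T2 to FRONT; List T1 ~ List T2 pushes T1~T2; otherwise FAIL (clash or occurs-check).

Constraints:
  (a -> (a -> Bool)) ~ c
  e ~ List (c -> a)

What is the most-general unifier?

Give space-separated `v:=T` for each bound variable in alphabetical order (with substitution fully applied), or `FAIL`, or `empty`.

step 1: unify (a -> (a -> Bool)) ~ c  [subst: {-} | 1 pending]
  bind c := (a -> (a -> Bool))
step 2: unify e ~ List ((a -> (a -> Bool)) -> a)  [subst: {c:=(a -> (a -> Bool))} | 0 pending]
  bind e := List ((a -> (a -> Bool)) -> a)

Answer: c:=(a -> (a -> Bool)) e:=List ((a -> (a -> Bool)) -> a)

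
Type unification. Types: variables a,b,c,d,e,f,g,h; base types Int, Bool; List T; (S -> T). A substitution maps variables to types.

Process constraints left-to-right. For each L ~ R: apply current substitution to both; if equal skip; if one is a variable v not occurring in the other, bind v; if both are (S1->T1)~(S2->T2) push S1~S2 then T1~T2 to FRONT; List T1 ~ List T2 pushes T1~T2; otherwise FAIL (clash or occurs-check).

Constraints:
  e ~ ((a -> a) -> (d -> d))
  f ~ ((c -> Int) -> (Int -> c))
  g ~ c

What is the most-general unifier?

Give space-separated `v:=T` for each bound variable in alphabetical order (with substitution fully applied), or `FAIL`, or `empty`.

Answer: e:=((a -> a) -> (d -> d)) f:=((c -> Int) -> (Int -> c)) g:=c

Derivation:
step 1: unify e ~ ((a -> a) -> (d -> d))  [subst: {-} | 2 pending]
  bind e := ((a -> a) -> (d -> d))
step 2: unify f ~ ((c -> Int) -> (Int -> c))  [subst: {e:=((a -> a) -> (d -> d))} | 1 pending]
  bind f := ((c -> Int) -> (Int -> c))
step 3: unify g ~ c  [subst: {e:=((a -> a) -> (d -> d)), f:=((c -> Int) -> (Int -> c))} | 0 pending]
  bind g := c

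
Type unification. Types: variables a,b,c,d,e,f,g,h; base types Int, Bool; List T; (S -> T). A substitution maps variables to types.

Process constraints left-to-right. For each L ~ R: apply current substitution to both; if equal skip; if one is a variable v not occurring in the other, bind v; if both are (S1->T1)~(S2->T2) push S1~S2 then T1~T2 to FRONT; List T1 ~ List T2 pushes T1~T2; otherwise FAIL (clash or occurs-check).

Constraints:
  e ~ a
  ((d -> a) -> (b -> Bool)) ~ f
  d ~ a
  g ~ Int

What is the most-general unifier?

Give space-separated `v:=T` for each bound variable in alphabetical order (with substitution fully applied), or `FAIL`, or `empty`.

Answer: d:=a e:=a f:=((a -> a) -> (b -> Bool)) g:=Int

Derivation:
step 1: unify e ~ a  [subst: {-} | 3 pending]
  bind e := a
step 2: unify ((d -> a) -> (b -> Bool)) ~ f  [subst: {e:=a} | 2 pending]
  bind f := ((d -> a) -> (b -> Bool))
step 3: unify d ~ a  [subst: {e:=a, f:=((d -> a) -> (b -> Bool))} | 1 pending]
  bind d := a
step 4: unify g ~ Int  [subst: {e:=a, f:=((d -> a) -> (b -> Bool)), d:=a} | 0 pending]
  bind g := Int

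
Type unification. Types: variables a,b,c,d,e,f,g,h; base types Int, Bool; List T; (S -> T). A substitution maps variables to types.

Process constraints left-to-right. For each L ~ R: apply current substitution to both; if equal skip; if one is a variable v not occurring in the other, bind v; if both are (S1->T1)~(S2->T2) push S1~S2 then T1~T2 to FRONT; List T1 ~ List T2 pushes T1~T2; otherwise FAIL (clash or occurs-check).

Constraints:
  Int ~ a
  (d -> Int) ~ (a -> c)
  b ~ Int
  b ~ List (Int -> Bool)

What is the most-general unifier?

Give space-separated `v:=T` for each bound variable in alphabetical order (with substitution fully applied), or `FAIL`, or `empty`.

step 1: unify Int ~ a  [subst: {-} | 3 pending]
  bind a := Int
step 2: unify (d -> Int) ~ (Int -> c)  [subst: {a:=Int} | 2 pending]
  -> decompose arrow: push d~Int, Int~c
step 3: unify d ~ Int  [subst: {a:=Int} | 3 pending]
  bind d := Int
step 4: unify Int ~ c  [subst: {a:=Int, d:=Int} | 2 pending]
  bind c := Int
step 5: unify b ~ Int  [subst: {a:=Int, d:=Int, c:=Int} | 1 pending]
  bind b := Int
step 6: unify Int ~ List (Int -> Bool)  [subst: {a:=Int, d:=Int, c:=Int, b:=Int} | 0 pending]
  clash: Int vs List (Int -> Bool)

Answer: FAIL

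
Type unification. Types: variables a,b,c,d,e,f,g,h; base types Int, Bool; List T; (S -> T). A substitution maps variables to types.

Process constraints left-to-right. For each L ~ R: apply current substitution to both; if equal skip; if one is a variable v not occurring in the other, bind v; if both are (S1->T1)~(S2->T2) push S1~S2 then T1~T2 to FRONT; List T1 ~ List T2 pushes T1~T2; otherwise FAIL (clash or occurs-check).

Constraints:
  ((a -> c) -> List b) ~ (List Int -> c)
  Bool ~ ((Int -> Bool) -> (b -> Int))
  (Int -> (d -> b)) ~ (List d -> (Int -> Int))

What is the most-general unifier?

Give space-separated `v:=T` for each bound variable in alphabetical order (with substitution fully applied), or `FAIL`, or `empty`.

step 1: unify ((a -> c) -> List b) ~ (List Int -> c)  [subst: {-} | 2 pending]
  -> decompose arrow: push (a -> c)~List Int, List b~c
step 2: unify (a -> c) ~ List Int  [subst: {-} | 3 pending]
  clash: (a -> c) vs List Int

Answer: FAIL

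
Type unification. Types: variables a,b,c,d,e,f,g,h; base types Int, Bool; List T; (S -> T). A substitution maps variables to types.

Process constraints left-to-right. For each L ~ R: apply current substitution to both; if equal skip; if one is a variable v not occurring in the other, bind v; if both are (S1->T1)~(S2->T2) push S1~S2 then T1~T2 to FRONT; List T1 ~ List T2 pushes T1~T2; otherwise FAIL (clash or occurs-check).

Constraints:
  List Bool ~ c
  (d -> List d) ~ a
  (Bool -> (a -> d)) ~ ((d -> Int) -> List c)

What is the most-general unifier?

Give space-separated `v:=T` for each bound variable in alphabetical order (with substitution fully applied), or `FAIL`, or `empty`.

Answer: FAIL

Derivation:
step 1: unify List Bool ~ c  [subst: {-} | 2 pending]
  bind c := List Bool
step 2: unify (d -> List d) ~ a  [subst: {c:=List Bool} | 1 pending]
  bind a := (d -> List d)
step 3: unify (Bool -> ((d -> List d) -> d)) ~ ((d -> Int) -> List List Bool)  [subst: {c:=List Bool, a:=(d -> List d)} | 0 pending]
  -> decompose arrow: push Bool~(d -> Int), ((d -> List d) -> d)~List List Bool
step 4: unify Bool ~ (d -> Int)  [subst: {c:=List Bool, a:=(d -> List d)} | 1 pending]
  clash: Bool vs (d -> Int)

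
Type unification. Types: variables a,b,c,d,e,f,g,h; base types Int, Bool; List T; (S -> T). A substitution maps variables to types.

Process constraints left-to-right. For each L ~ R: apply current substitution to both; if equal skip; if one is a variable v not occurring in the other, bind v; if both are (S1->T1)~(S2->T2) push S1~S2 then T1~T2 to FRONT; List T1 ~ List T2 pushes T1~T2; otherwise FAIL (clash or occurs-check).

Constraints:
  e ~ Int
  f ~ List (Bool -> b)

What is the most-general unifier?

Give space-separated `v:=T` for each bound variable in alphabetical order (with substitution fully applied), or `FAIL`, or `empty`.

step 1: unify e ~ Int  [subst: {-} | 1 pending]
  bind e := Int
step 2: unify f ~ List (Bool -> b)  [subst: {e:=Int} | 0 pending]
  bind f := List (Bool -> b)

Answer: e:=Int f:=List (Bool -> b)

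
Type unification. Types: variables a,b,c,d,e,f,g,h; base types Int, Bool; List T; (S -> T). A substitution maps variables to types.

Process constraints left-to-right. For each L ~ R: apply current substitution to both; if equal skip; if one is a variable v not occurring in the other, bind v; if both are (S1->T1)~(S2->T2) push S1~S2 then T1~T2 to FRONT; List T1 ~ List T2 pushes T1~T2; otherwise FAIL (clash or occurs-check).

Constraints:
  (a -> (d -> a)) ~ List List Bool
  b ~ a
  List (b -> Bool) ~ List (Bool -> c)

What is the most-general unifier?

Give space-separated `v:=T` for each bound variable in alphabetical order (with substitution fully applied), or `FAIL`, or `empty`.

step 1: unify (a -> (d -> a)) ~ List List Bool  [subst: {-} | 2 pending]
  clash: (a -> (d -> a)) vs List List Bool

Answer: FAIL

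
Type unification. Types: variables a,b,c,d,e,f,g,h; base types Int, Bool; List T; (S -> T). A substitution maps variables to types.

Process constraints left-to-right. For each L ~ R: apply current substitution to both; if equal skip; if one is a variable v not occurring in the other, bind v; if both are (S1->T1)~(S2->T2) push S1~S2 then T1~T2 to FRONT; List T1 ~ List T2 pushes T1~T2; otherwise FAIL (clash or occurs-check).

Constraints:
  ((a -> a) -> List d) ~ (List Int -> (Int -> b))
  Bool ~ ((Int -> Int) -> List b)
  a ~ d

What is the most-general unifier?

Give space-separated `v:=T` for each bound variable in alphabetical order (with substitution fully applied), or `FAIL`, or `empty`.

step 1: unify ((a -> a) -> List d) ~ (List Int -> (Int -> b))  [subst: {-} | 2 pending]
  -> decompose arrow: push (a -> a)~List Int, List d~(Int -> b)
step 2: unify (a -> a) ~ List Int  [subst: {-} | 3 pending]
  clash: (a -> a) vs List Int

Answer: FAIL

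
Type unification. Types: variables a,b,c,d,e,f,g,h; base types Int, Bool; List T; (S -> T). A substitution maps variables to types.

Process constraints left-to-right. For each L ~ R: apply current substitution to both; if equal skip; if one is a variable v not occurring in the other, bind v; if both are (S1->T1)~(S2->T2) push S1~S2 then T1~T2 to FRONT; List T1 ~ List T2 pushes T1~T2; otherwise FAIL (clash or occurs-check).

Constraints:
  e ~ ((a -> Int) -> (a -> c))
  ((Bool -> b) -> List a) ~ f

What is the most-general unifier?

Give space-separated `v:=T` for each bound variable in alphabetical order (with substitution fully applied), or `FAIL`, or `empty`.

Answer: e:=((a -> Int) -> (a -> c)) f:=((Bool -> b) -> List a)

Derivation:
step 1: unify e ~ ((a -> Int) -> (a -> c))  [subst: {-} | 1 pending]
  bind e := ((a -> Int) -> (a -> c))
step 2: unify ((Bool -> b) -> List a) ~ f  [subst: {e:=((a -> Int) -> (a -> c))} | 0 pending]
  bind f := ((Bool -> b) -> List a)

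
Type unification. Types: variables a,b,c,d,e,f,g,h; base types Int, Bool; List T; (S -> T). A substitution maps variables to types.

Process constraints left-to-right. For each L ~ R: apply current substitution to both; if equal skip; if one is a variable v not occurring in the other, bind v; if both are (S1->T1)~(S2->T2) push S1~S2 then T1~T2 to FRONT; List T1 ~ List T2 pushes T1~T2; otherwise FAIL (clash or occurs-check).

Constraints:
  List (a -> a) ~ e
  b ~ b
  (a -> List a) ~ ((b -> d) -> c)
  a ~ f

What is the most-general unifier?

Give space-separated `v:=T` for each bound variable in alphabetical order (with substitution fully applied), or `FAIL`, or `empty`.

step 1: unify List (a -> a) ~ e  [subst: {-} | 3 pending]
  bind e := List (a -> a)
step 2: unify b ~ b  [subst: {e:=List (a -> a)} | 2 pending]
  -> identical, skip
step 3: unify (a -> List a) ~ ((b -> d) -> c)  [subst: {e:=List (a -> a)} | 1 pending]
  -> decompose arrow: push a~(b -> d), List a~c
step 4: unify a ~ (b -> d)  [subst: {e:=List (a -> a)} | 2 pending]
  bind a := (b -> d)
step 5: unify List (b -> d) ~ c  [subst: {e:=List (a -> a), a:=(b -> d)} | 1 pending]
  bind c := List (b -> d)
step 6: unify (b -> d) ~ f  [subst: {e:=List (a -> a), a:=(b -> d), c:=List (b -> d)} | 0 pending]
  bind f := (b -> d)

Answer: a:=(b -> d) c:=List (b -> d) e:=List ((b -> d) -> (b -> d)) f:=(b -> d)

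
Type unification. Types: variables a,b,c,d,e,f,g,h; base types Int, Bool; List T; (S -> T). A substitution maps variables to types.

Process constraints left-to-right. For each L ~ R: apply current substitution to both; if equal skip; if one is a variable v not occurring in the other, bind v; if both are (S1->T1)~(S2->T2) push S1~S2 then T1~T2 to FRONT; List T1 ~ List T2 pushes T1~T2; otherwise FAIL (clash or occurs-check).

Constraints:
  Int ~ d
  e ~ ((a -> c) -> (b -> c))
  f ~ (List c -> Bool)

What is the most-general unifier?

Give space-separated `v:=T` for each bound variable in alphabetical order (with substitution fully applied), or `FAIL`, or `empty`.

step 1: unify Int ~ d  [subst: {-} | 2 pending]
  bind d := Int
step 2: unify e ~ ((a -> c) -> (b -> c))  [subst: {d:=Int} | 1 pending]
  bind e := ((a -> c) -> (b -> c))
step 3: unify f ~ (List c -> Bool)  [subst: {d:=Int, e:=((a -> c) -> (b -> c))} | 0 pending]
  bind f := (List c -> Bool)

Answer: d:=Int e:=((a -> c) -> (b -> c)) f:=(List c -> Bool)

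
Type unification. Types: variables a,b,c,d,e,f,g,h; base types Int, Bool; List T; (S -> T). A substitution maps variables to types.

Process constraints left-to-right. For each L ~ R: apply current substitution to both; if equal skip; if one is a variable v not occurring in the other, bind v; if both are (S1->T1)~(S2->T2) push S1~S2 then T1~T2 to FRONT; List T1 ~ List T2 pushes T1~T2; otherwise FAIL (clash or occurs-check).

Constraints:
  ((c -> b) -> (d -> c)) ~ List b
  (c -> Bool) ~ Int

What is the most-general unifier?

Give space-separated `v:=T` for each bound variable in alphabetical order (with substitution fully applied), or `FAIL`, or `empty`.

Answer: FAIL

Derivation:
step 1: unify ((c -> b) -> (d -> c)) ~ List b  [subst: {-} | 1 pending]
  clash: ((c -> b) -> (d -> c)) vs List b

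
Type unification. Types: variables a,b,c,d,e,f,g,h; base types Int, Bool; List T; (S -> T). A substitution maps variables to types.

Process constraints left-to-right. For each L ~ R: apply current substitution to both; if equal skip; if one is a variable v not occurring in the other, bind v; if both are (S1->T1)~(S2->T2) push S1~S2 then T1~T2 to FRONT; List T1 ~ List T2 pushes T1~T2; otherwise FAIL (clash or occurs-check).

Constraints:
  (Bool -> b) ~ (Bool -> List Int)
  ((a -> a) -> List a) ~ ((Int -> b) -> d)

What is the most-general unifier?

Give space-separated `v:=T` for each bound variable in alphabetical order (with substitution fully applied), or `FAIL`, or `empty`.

Answer: FAIL

Derivation:
step 1: unify (Bool -> b) ~ (Bool -> List Int)  [subst: {-} | 1 pending]
  -> decompose arrow: push Bool~Bool, b~List Int
step 2: unify Bool ~ Bool  [subst: {-} | 2 pending]
  -> identical, skip
step 3: unify b ~ List Int  [subst: {-} | 1 pending]
  bind b := List Int
step 4: unify ((a -> a) -> List a) ~ ((Int -> List Int) -> d)  [subst: {b:=List Int} | 0 pending]
  -> decompose arrow: push (a -> a)~(Int -> List Int), List a~d
step 5: unify (a -> a) ~ (Int -> List Int)  [subst: {b:=List Int} | 1 pending]
  -> decompose arrow: push a~Int, a~List Int
step 6: unify a ~ Int  [subst: {b:=List Int} | 2 pending]
  bind a := Int
step 7: unify Int ~ List Int  [subst: {b:=List Int, a:=Int} | 1 pending]
  clash: Int vs List Int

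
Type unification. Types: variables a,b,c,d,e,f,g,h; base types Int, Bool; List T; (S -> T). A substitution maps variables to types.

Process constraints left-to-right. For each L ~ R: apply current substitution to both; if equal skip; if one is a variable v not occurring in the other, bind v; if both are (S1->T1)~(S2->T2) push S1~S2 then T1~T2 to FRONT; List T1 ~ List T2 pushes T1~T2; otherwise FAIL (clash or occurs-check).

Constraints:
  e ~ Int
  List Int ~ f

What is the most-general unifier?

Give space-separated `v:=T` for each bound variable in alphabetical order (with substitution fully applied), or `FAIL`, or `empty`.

Answer: e:=Int f:=List Int

Derivation:
step 1: unify e ~ Int  [subst: {-} | 1 pending]
  bind e := Int
step 2: unify List Int ~ f  [subst: {e:=Int} | 0 pending]
  bind f := List Int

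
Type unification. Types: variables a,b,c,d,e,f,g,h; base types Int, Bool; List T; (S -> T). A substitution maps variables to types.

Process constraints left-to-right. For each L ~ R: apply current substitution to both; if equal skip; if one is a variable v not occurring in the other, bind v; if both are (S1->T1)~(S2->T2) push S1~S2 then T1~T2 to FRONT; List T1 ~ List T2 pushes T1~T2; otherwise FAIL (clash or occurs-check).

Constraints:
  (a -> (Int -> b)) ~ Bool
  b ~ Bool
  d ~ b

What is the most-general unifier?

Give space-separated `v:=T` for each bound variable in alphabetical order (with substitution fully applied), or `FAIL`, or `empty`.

step 1: unify (a -> (Int -> b)) ~ Bool  [subst: {-} | 2 pending]
  clash: (a -> (Int -> b)) vs Bool

Answer: FAIL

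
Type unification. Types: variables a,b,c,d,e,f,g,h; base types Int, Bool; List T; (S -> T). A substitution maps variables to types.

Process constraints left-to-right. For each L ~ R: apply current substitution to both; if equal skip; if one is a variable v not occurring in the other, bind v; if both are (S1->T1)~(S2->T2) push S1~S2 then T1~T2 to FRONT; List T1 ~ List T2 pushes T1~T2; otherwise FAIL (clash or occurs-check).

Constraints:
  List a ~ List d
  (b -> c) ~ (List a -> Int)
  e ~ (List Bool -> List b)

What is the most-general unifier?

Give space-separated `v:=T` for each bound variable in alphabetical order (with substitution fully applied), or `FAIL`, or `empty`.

Answer: a:=d b:=List d c:=Int e:=(List Bool -> List List d)

Derivation:
step 1: unify List a ~ List d  [subst: {-} | 2 pending]
  -> decompose List: push a~d
step 2: unify a ~ d  [subst: {-} | 2 pending]
  bind a := d
step 3: unify (b -> c) ~ (List d -> Int)  [subst: {a:=d} | 1 pending]
  -> decompose arrow: push b~List d, c~Int
step 4: unify b ~ List d  [subst: {a:=d} | 2 pending]
  bind b := List d
step 5: unify c ~ Int  [subst: {a:=d, b:=List d} | 1 pending]
  bind c := Int
step 6: unify e ~ (List Bool -> List List d)  [subst: {a:=d, b:=List d, c:=Int} | 0 pending]
  bind e := (List Bool -> List List d)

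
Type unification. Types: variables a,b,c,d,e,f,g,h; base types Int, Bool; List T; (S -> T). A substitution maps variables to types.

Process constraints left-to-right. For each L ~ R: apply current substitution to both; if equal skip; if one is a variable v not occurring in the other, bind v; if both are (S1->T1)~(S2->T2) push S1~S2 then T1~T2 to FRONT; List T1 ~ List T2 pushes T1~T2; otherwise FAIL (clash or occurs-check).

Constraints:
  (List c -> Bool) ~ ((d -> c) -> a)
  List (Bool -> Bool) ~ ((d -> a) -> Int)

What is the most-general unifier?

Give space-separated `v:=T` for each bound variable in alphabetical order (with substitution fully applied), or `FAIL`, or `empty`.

step 1: unify (List c -> Bool) ~ ((d -> c) -> a)  [subst: {-} | 1 pending]
  -> decompose arrow: push List c~(d -> c), Bool~a
step 2: unify List c ~ (d -> c)  [subst: {-} | 2 pending]
  clash: List c vs (d -> c)

Answer: FAIL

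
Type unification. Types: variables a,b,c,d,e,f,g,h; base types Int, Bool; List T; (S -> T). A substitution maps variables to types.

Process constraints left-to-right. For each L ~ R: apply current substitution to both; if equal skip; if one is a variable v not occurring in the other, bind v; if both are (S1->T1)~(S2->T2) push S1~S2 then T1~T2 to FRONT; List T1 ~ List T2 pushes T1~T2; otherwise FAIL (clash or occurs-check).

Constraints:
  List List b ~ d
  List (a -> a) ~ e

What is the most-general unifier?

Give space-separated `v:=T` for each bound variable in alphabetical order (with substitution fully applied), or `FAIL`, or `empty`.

Answer: d:=List List b e:=List (a -> a)

Derivation:
step 1: unify List List b ~ d  [subst: {-} | 1 pending]
  bind d := List List b
step 2: unify List (a -> a) ~ e  [subst: {d:=List List b} | 0 pending]
  bind e := List (a -> a)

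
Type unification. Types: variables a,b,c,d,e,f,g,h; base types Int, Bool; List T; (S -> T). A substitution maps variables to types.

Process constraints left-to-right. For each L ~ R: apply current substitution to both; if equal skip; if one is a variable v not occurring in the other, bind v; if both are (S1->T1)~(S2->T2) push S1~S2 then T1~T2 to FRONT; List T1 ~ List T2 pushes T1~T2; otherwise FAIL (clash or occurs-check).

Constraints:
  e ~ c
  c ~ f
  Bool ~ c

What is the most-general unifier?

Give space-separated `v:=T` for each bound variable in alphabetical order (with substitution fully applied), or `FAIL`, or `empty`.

Answer: c:=Bool e:=Bool f:=Bool

Derivation:
step 1: unify e ~ c  [subst: {-} | 2 pending]
  bind e := c
step 2: unify c ~ f  [subst: {e:=c} | 1 pending]
  bind c := f
step 3: unify Bool ~ f  [subst: {e:=c, c:=f} | 0 pending]
  bind f := Bool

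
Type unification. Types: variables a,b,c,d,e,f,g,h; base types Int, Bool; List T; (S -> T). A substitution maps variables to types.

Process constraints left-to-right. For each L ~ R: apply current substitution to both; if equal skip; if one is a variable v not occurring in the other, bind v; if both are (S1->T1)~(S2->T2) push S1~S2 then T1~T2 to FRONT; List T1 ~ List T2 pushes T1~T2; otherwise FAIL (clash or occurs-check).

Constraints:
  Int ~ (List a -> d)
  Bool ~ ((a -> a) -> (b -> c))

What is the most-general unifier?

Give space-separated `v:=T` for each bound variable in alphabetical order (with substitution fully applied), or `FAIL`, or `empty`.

step 1: unify Int ~ (List a -> d)  [subst: {-} | 1 pending]
  clash: Int vs (List a -> d)

Answer: FAIL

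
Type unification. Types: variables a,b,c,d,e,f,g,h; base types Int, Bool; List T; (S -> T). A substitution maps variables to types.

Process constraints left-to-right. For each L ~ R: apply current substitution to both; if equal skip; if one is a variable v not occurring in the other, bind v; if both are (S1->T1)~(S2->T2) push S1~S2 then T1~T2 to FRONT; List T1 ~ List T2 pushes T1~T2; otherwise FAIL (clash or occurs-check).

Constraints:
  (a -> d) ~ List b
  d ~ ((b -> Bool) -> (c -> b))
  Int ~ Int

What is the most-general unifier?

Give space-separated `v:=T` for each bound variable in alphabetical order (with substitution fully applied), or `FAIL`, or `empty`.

Answer: FAIL

Derivation:
step 1: unify (a -> d) ~ List b  [subst: {-} | 2 pending]
  clash: (a -> d) vs List b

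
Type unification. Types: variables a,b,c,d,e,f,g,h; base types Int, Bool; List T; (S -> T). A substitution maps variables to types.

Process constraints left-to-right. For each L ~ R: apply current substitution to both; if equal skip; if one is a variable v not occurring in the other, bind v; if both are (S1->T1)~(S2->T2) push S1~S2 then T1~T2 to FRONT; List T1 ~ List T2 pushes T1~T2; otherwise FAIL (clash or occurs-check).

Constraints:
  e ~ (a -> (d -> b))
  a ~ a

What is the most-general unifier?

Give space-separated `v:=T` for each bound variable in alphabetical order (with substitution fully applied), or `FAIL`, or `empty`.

Answer: e:=(a -> (d -> b))

Derivation:
step 1: unify e ~ (a -> (d -> b))  [subst: {-} | 1 pending]
  bind e := (a -> (d -> b))
step 2: unify a ~ a  [subst: {e:=(a -> (d -> b))} | 0 pending]
  -> identical, skip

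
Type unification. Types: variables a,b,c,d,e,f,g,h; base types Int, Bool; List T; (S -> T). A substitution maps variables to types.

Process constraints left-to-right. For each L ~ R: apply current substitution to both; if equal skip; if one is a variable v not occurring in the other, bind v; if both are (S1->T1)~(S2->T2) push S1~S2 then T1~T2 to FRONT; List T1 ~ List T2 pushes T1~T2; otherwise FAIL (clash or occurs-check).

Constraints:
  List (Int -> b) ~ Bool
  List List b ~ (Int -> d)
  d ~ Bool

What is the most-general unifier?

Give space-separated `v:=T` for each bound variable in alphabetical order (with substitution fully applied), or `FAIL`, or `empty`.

step 1: unify List (Int -> b) ~ Bool  [subst: {-} | 2 pending]
  clash: List (Int -> b) vs Bool

Answer: FAIL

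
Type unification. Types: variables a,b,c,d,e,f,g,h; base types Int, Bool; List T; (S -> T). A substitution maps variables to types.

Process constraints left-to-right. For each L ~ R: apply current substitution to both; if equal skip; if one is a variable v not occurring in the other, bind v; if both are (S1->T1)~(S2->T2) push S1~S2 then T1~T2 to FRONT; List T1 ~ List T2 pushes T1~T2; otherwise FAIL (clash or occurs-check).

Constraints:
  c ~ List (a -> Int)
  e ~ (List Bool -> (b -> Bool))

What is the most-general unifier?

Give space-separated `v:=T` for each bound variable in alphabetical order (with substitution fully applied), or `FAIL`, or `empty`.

Answer: c:=List (a -> Int) e:=(List Bool -> (b -> Bool))

Derivation:
step 1: unify c ~ List (a -> Int)  [subst: {-} | 1 pending]
  bind c := List (a -> Int)
step 2: unify e ~ (List Bool -> (b -> Bool))  [subst: {c:=List (a -> Int)} | 0 pending]
  bind e := (List Bool -> (b -> Bool))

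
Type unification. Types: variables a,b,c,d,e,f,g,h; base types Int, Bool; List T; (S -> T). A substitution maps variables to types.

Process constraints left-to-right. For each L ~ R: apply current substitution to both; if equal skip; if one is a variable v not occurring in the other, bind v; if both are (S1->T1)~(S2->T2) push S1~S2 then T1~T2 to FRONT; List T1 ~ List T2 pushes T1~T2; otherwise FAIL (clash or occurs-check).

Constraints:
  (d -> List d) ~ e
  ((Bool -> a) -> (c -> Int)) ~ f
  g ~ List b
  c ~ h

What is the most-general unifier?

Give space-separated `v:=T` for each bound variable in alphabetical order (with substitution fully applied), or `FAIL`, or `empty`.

Answer: c:=h e:=(d -> List d) f:=((Bool -> a) -> (h -> Int)) g:=List b

Derivation:
step 1: unify (d -> List d) ~ e  [subst: {-} | 3 pending]
  bind e := (d -> List d)
step 2: unify ((Bool -> a) -> (c -> Int)) ~ f  [subst: {e:=(d -> List d)} | 2 pending]
  bind f := ((Bool -> a) -> (c -> Int))
step 3: unify g ~ List b  [subst: {e:=(d -> List d), f:=((Bool -> a) -> (c -> Int))} | 1 pending]
  bind g := List b
step 4: unify c ~ h  [subst: {e:=(d -> List d), f:=((Bool -> a) -> (c -> Int)), g:=List b} | 0 pending]
  bind c := h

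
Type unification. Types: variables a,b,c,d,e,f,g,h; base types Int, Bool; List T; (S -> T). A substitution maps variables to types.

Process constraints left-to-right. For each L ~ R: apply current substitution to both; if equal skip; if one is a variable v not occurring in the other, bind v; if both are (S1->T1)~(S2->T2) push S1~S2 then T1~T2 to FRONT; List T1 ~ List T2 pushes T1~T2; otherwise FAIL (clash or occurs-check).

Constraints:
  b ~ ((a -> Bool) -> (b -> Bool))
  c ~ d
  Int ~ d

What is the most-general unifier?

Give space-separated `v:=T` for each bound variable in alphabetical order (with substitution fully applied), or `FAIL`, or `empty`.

step 1: unify b ~ ((a -> Bool) -> (b -> Bool))  [subst: {-} | 2 pending]
  occurs-check fail: b in ((a -> Bool) -> (b -> Bool))

Answer: FAIL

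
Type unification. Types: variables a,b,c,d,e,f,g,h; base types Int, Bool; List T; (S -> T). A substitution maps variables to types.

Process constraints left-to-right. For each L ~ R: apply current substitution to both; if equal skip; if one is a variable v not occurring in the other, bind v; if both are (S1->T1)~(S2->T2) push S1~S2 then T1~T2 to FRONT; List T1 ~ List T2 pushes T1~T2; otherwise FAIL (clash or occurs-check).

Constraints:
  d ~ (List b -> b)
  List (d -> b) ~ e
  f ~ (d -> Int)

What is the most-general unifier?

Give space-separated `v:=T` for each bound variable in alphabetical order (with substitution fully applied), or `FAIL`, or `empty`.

step 1: unify d ~ (List b -> b)  [subst: {-} | 2 pending]
  bind d := (List b -> b)
step 2: unify List ((List b -> b) -> b) ~ e  [subst: {d:=(List b -> b)} | 1 pending]
  bind e := List ((List b -> b) -> b)
step 3: unify f ~ ((List b -> b) -> Int)  [subst: {d:=(List b -> b), e:=List ((List b -> b) -> b)} | 0 pending]
  bind f := ((List b -> b) -> Int)

Answer: d:=(List b -> b) e:=List ((List b -> b) -> b) f:=((List b -> b) -> Int)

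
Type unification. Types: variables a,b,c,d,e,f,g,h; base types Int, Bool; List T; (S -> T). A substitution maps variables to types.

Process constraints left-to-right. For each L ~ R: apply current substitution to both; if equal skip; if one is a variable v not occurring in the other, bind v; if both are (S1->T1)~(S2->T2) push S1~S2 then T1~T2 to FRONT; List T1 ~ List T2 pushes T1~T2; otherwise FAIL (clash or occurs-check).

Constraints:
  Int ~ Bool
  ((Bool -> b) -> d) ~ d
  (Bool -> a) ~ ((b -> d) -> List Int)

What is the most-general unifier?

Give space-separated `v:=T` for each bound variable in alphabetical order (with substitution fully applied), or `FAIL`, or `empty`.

step 1: unify Int ~ Bool  [subst: {-} | 2 pending]
  clash: Int vs Bool

Answer: FAIL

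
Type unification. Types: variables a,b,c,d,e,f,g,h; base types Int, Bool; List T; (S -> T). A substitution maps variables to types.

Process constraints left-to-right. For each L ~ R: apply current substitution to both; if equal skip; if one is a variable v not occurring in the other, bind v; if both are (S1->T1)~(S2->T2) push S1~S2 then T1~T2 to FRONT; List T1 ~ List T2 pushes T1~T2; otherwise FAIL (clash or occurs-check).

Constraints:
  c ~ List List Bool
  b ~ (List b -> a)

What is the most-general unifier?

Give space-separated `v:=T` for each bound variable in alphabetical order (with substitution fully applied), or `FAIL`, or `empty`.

Answer: FAIL

Derivation:
step 1: unify c ~ List List Bool  [subst: {-} | 1 pending]
  bind c := List List Bool
step 2: unify b ~ (List b -> a)  [subst: {c:=List List Bool} | 0 pending]
  occurs-check fail: b in (List b -> a)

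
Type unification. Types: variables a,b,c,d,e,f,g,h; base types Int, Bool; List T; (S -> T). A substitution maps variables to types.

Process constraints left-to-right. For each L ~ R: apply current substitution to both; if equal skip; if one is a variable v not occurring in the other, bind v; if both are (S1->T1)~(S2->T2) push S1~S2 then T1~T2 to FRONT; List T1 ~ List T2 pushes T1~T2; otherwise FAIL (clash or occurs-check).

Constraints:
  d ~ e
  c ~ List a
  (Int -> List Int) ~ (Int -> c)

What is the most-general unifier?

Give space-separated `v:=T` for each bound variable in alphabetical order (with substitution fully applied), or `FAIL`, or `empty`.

Answer: a:=Int c:=List Int d:=e

Derivation:
step 1: unify d ~ e  [subst: {-} | 2 pending]
  bind d := e
step 2: unify c ~ List a  [subst: {d:=e} | 1 pending]
  bind c := List a
step 3: unify (Int -> List Int) ~ (Int -> List a)  [subst: {d:=e, c:=List a} | 0 pending]
  -> decompose arrow: push Int~Int, List Int~List a
step 4: unify Int ~ Int  [subst: {d:=e, c:=List a} | 1 pending]
  -> identical, skip
step 5: unify List Int ~ List a  [subst: {d:=e, c:=List a} | 0 pending]
  -> decompose List: push Int~a
step 6: unify Int ~ a  [subst: {d:=e, c:=List a} | 0 pending]
  bind a := Int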